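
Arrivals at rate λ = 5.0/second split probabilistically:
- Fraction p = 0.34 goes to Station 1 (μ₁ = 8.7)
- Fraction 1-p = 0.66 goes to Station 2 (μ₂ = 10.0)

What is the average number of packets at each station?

Effective rates: λ₁ = 5.0×0.34 = 1.7, λ₂ = 5.0×0.66 = 3.3
Station 1: ρ₁ = 1.7/8.7 = 0.1954, L₁ = ρ₁/(1-ρ₁) = 0.1954/(1-0.1954) = 0.2429
Station 2: ρ₂ = 3.3/10.0 = 0.3300, L₂ = ρ₂/(1-ρ₂) = 0.3300/(1-0.3300) = 0.4925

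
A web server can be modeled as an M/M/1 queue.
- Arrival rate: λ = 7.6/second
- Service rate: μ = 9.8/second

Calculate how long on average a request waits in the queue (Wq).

First, compute utilization: ρ = λ/μ = 7.6/9.8 = 0.7755
For M/M/1: Wq = λ/(μ(μ-λ))
Wq = 7.6/(9.8 × (9.8-7.6))
Wq = 7.6/(9.8 × 2.20)
Wq = 0.3525 seconds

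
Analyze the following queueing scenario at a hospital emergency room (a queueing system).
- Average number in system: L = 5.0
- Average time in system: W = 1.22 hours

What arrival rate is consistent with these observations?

Little's Law: L = λW, so λ = L/W
λ = 5.0/1.22 = 4.0984 patients/hour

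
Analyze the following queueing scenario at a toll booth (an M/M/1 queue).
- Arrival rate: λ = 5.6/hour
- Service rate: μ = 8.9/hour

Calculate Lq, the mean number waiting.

ρ = λ/μ = 5.6/8.9 = 0.6292
For M/M/1: Lq = λ²/(μ(μ-λ))
Lq = 31.36/(8.9 × 3.30)
Lq = 1.0678 vehicles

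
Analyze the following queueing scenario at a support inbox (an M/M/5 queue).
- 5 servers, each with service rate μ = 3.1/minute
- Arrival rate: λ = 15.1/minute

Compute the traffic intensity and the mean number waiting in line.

Traffic intensity: ρ = λ/(cμ) = 15.1/(5×3.1) = 0.9742
Since ρ = 0.9742 < 1, system is stable.
Offered load a = λ/μ = cρ = 15.1/3.1 = 4.8710
P₀ = [ Σₙ₌₀^4 aⁿ/n! + a^5/(5!(1-ρ)) ]⁻¹
Σ = a^0/0! + a^1/1! + a^2/2! + a^3/3! + a^4/4! = 1.000000 + 4.870968 + 11.86316 + 19.26170 + 23.45577 = 60.4516
a^5/(5!(1-ρ)) = 2742.0557/(120 × 0.02580645) = 885.4555
P₀ = 1/(60.4516 + 885.4555) = 0.001057
Lq = P₀·a^5·ρ / (5!(1-ρ)²) = 0.0010571863 × 2742.0557 × 0.97419355 / (120 × 0.00066597294) = 35.3375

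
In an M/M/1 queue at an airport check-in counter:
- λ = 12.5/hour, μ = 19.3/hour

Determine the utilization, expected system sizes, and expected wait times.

Step 1: ρ = λ/μ = 12.5/19.3 = 0.6477
Step 2: L = λ/(μ-λ) = 12.5/6.80 = 1.8382
Step 3: Lq = λ²/(μ(μ-λ)) = 156.25/(19.3×6.80) = 1.1906
Step 4: W = 1/(μ-λ) = 1/6.80 = 0.14706
Step 5: Wq = λ/(μ(μ-λ)) = 12.5/(19.3×6.80) = 0.09525
Step 6: P(0) = 1-ρ = 0.3523
Verify: L = λW = 12.5×0.14706 = 1.8382 ✔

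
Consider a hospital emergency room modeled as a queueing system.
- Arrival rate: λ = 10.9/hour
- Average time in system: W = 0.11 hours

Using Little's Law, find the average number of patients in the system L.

Little's Law: L = λW
L = 10.9 × 0.11 = 1.1990 patients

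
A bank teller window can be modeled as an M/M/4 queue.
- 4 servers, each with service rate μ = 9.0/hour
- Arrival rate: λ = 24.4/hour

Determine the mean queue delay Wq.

Traffic intensity: ρ = λ/(cμ) = 24.4/(4×9.0) = 0.6778
Since ρ = 0.6778 < 1, system is stable.
Offered load a = λ/μ = cρ = 24.4/9.0 = 2.7111
P₀ = [ Σₙ₌₀^3 aⁿ/n! + a^4/(4!(1-ρ)) ]⁻¹
Σ = a^0/0! + a^1/1! + a^2/2! + a^3/3! = 1.00000 + 2.71111 + 3.67506 + 3.32117 = 10.7073
a^4/(4!(1-ρ)) = 54.0243/(24 × 0.32222) = 6.9859
P₀ = 1/(10.7073 + 6.9859) = 0.05652
Lq = P₀·a^4·ρ / (4!(1-ρ)²) = 0.056519 × 54.0243 × 0.67778 / (24 × 0.10383) = 0.8305
Wq = Lq/λ = 0.8305/24.4 = 0.03404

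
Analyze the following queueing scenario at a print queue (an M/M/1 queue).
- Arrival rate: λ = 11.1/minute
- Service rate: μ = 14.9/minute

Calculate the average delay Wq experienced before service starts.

First, compute utilization: ρ = λ/μ = 11.1/14.9 = 0.7450
For M/M/1: Wq = λ/(μ(μ-λ))
Wq = 11.1/(14.9 × (14.9-11.1))
Wq = 11.1/(14.9 × 3.80)
Wq = 0.1960 minutes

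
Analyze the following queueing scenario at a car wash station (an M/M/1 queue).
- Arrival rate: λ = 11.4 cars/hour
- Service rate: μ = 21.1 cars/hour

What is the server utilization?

Server utilization: ρ = λ/μ
ρ = 11.4/21.1 = 0.5403
The server is busy 54.03% of the time.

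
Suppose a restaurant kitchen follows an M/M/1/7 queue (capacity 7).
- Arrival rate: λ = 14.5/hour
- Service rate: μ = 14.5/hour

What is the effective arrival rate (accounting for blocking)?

ρ = λ/μ = 14.5/14.5 = 1 exactly.
With ρ = 1 the usual (1-ρ)/(1-ρ^(K+1)) form is 0/0; instead every state 0..K is equally likely.
P₀ = 1/(K+1) = 1/8 = 0.1250
P_K = P₀×ρ^K = P₀ = 0.1250
λ_eff = λ(1-P_K) = 14.5 × (1 - 0.1250) = 14.5 × 0.8750 = 12.6875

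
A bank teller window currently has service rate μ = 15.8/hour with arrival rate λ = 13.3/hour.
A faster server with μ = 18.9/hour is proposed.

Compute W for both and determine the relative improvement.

System 1: ρ₁ = 13.3/15.8 = 0.8418, W₁ = 1/(15.8-13.3) = 0.40000
System 2: ρ₂ = 13.3/18.9 = 0.7037, W₂ = 1/(18.9-13.3) = 0.17857
Improvement: (W₁-W₂)/W₁ = (0.40000-0.17857)/0.40000 = 55.36%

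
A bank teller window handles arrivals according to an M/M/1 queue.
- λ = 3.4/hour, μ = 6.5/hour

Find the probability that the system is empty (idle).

ρ = λ/μ = 3.4/6.5 = 0.5231
P(0) = 1 - ρ = 1 - 0.5231 = 0.4769
The server is idle 47.69% of the time.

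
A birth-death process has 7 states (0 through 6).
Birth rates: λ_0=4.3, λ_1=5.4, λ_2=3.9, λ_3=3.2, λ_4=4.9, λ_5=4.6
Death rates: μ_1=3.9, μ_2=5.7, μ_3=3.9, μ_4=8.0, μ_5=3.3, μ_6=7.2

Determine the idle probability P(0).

Ratios P(n)/P(0) = (λ₀···λₙ₋₁)/(μ₁···μₙ):
P(1)/P(0) = (4.3)/(3.9) = 1.1026
P(2)/P(0) = (4.3×5.4)/(3.9×5.7) = 1.0445
P(3)/P(0) = (4.3×5.4×3.9)/(3.9×5.7×3.9) = 1.0445
P(4)/P(0) = (4.3×5.4×3.9×3.2)/(3.9×5.7×3.9×8.0) = 0.4178
P(5)/P(0) = (4.3×5.4×3.9×3.2×4.9)/(3.9×5.7×3.9×8.0×3.3) = 0.6204
P(6)/P(0) = (4.3×5.4×3.9×3.2×4.9×4.6)/(3.9×5.7×3.9×8.0×3.3×7.2) = 0.3964

Normalization: ∑ P(n) = 1
P(0) × (1.0000 + 1.1026 + 1.0445 + 1.0445 + 0.4178 + 0.6204 + 0.3964) = 1
P(0) × 5.6262 = 1
P(0) = 1/5.6262 = 0.1777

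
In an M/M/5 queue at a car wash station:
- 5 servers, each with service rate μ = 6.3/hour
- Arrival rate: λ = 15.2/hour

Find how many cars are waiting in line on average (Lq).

Traffic intensity: ρ = λ/(cμ) = 15.2/(5×6.3) = 0.4825
Since ρ = 0.4825 < 1, system is stable.
Offered load a = λ/μ = cρ = 15.2/6.3 = 2.4127
P₀ = [ Σₙ₌₀^4 aⁿ/n! + a^5/(5!(1-ρ)) ]⁻¹
Σ = a^0/0! + a^1/1! + a^2/2! + a^3/3! + a^4/4! = 1.00000 + 2.41270 + 2.91056 + 2.34077 + 1.41189 = 10.0759
a^5/(5!(1-ρ)) = 81.7552/(120 × 0.51746) = 1.3166
P₀ = 1/(10.0759 + 1.3166) = 0.08778
Lq = P₀·a^5·ρ / (5!(1-ρ)²) = 0.087777 × 81.7552 × 0.48254 / (120 × 0.26777) = 0.1078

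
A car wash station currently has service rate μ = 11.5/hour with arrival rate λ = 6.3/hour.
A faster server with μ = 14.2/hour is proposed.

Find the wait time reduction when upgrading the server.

System 1: ρ₁ = 6.3/11.5 = 0.5478, W₁ = 1/(11.5-6.3) = 0.19231
System 2: ρ₂ = 6.3/14.2 = 0.4437, W₂ = 1/(14.2-6.3) = 0.12658
Improvement: (W₁-W₂)/W₁ = (0.19231-0.12658)/0.19231 = 34.18%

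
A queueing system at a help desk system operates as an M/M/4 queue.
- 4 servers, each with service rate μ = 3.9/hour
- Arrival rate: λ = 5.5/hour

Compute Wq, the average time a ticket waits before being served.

Traffic intensity: ρ = λ/(cμ) = 5.5/(4×3.9) = 0.3526
Since ρ = 0.3526 < 1, system is stable.
Offered load a = λ/μ = cρ = 5.5/3.9 = 1.4103
P₀ = [ Σₙ₌₀^3 aⁿ/n! + a^4/(4!(1-ρ)) ]⁻¹
Σ = a^0/0! + a^1/1! + a^2/2! + a^3/3! = 1.00000 + 1.41026 + 0.994412 + 0.467458 = 3.8721
a^4/(4!(1-ρ)) = 3.9554/(24 × 0.6474) = 0.2546
P₀ = 1/(3.8721 + 0.2546) = 0.2423
Lq = P₀·a^4·ρ / (4!(1-ρ)²) = 0.2423 × 3.9554 × 0.3526 / (24 × 0.4192) = 0.03359
Wq = Lq/λ = 0.03359/5.5 = 0.006107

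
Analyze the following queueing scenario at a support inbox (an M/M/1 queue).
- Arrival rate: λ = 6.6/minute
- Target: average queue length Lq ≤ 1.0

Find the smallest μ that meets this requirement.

For M/M/1: Lq = λ²/(μ(μ-λ))
Need Lq ≤ 1.0, i.e. μ(μ-λ) ≥ λ²/1.0
μ² - 6.6μ - 43.56/1.0 ≥ 0  →  μ² - 6.6μ - 43.5600 ≥ 0
Quadratic formula (positive root): μ = [λ + √(λ² + 4×43.5600)]/2
Discriminant: 43.56 + 4×43.5600 = 217.8000, √217.8000 = 14.7580
μ ≥ (6.6 + 14.7580)/2 = 10.6790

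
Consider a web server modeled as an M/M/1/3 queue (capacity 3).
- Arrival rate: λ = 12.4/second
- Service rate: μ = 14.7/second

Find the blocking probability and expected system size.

ρ = λ/μ = 12.4/14.7 = 0.8435
P₀ = (1-ρ)/(1-ρ^(K+1)) = (1-0.8435)/(1-0.8435^4) = 0.1565/0.4938 = 0.3169
P_K = P₀×ρ^K = 0.3169 × 0.8435^3 = 0.3169 × 0.6001 = 0.1902
Blocking probability P_3 = 0.1902 (19.02%)
L = ρ[1 - (K+1)ρ^K + Kρ^(K+1)] / [(1-ρ)(1-ρ^(K+1))]
L = 0.8435 × (1 - 4×0.600144 + 3×0.506221) / ((1 - 0.8435) × (1 - 0.506221)) = 1.2890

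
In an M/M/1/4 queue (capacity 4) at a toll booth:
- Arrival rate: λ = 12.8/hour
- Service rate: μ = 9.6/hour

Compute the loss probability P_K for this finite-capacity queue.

ρ = λ/μ = 12.8/9.6 = 1.3333
P₀ = (1-ρ)/(1-ρ^(K+1)) = (1-1.3333)/(1-1.3333^5) = -0.3333/-3.2135 = 0.1037
P_K = P₀×ρ^K = 0.10372 × 1.3333^4 = 0.10372 × 3.1602 = 0.3278
Blocking probability = 32.78%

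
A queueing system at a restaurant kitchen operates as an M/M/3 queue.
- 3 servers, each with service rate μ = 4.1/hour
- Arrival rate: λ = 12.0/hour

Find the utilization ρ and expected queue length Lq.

Traffic intensity: ρ = λ/(cμ) = 12.0/(3×4.1) = 0.9756
Since ρ = 0.9756 < 1, system is stable.
Offered load a = λ/μ = cρ = 12.0/4.1 = 2.9268
P₀ = [ Σₙ₌₀^2 aⁿ/n! + a^3/(3!(1-ρ)) ]⁻¹
Σ = a^0/0! + a^1/1! + a^2/2! = 1.0000 + 2.9268 + 4.2832 = 8.2100
a^3/(3!(1-ρ)) = 25.07218/(6 × 0.02439024) = 171.3266
P₀ = 1/(8.2100 + 171.3266) = 0.005570
Lq = P₀·a^3·ρ / (3!(1-ρ)²) = 0.005569895 × 25.07218 × 0.9756098 / (6 × 0.0005948840) = 38.1708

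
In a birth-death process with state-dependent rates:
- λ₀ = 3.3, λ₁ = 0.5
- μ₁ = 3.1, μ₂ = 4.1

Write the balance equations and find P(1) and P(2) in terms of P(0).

Balance equations:
State 0: λ₀P₀ = μ₁P₁ → P₁ = (λ₀/μ₁)P₀ = (3.3/3.1)P₀ = 1.0645P₀
State 1: P₂ = (λ₀λ₁)/(μ₁μ₂)P₀ = (3.3×0.5)/(3.1×4.1)P₀ = 0.1298P₀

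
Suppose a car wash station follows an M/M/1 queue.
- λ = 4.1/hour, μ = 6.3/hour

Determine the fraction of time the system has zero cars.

ρ = λ/μ = 4.1/6.3 = 0.6508
P(0) = 1 - ρ = 1 - 0.6508 = 0.3492
The server is idle 34.92% of the time.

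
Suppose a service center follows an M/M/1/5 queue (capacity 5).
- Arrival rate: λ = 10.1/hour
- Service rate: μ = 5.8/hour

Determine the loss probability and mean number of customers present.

ρ = λ/μ = 10.1/5.8 = 1.74138
P₀ = (1-ρ)/(1-ρ^(K+1)) = (1-1.74138)/(1-1.74138^6) = -0.7414/-26.8844 = 0.02758
P_K = P₀×ρ^K = 0.02758 × 1.74138^5 = 0.02758 × 16.0128 = 0.4416
Blocking probability P_5 = 0.4416 (44.16%)
L = ρ[1 - (K+1)ρ^K + Kρ^(K+1)] / [(1-ρ)(1-ρ^(K+1))]
L = 1.74138 × (1 - 6×16.01282 + 5×27.88440) / ((1 - 1.74138) × (1 - 27.88440)) = 3.8743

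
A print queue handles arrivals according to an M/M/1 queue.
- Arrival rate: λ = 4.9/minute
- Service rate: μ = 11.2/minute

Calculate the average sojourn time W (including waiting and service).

First, compute utilization: ρ = λ/μ = 4.9/11.2 = 0.4375
For M/M/1: W = 1/(μ-λ)
W = 1/(11.2-4.9) = 1/6.30
W = 0.1587 minutes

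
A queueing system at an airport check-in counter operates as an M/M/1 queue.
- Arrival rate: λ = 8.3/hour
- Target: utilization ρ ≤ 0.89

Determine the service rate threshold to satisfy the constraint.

ρ = λ/μ, so μ = λ/ρ
μ ≥ 8.3/0.89 = 9.3258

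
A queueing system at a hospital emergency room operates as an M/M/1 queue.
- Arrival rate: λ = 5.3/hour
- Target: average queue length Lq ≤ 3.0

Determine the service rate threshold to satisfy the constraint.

For M/M/1: Lq = λ²/(μ(μ-λ))
Need Lq ≤ 3.0, i.e. μ(μ-λ) ≥ λ²/3.0
μ² - 5.3μ - 28.09/3.0 ≥ 0  →  μ² - 5.3μ - 9.36333 ≥ 0
Quadratic formula (positive root): μ = [λ + √(λ² + 4×9.36333)]/2
Discriminant: 28.09 + 4×9.36333 = 65.5433, √65.5433 = 8.09588
μ ≥ (5.3 + 8.09588)/2 = 6.6979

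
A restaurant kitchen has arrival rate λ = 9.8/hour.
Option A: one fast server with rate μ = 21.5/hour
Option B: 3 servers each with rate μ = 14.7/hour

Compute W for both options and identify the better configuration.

Option A: single server μ = 21.5 (M/M/1)
  ρ_A = 9.8/21.5 = 0.4558
  W_A = 1/(μ-λ) = 1/(21.5-9.8) = 1/11.70 = 0.08547

Option B: 3 servers μ = 14.7 (M/M/3)
  ρ_B = λ/(cμ) = 9.8/(3×14.7) = 0.2222
  Offered load a = λ/μ = cρ = 9.8/14.7 = 0.6667
  P₀ = [ Σₙ₌₀^2 aⁿ/n! + a^3/(3!(1-ρ)) ]⁻¹
  Σ = a^0/0! + a^1/1! + a^2/2! = 1.0000 + 0.6667 + 0.2222 = 1.8889
  a^3/(3!(1-ρ)) = 0.2963/(6 × 0.7778) = 0.06349
  P₀ = 1/(1.8889 + 0.06349) = 0.5122
  Lq = P₀·a^3·ρ / (3!(1-ρ)²) = 0.51220 × 0.29630 × 0.22222 / (6 × 0.60494) = 0.009292
  Wq_B = Lq/λ = 0.0092915/9.8 = 0.0009481
  W_B = Wq_B + 1/μ = 0.0009481 + 0.06803 = 0.06898

Since W_B = 0.06898 < W_A = 0.08547, Option B (multiple servers) has the shorter time in system.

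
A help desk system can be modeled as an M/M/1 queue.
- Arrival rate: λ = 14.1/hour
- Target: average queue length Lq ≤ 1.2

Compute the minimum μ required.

For M/M/1: Lq = λ²/(μ(μ-λ))
Need Lq ≤ 1.2, i.e. μ(μ-λ) ≥ λ²/1.2
μ² - 14.1μ - 198.81/1.2 ≥ 0  →  μ² - 14.1μ - 165.6750 ≥ 0
Quadratic formula (positive root): μ = [λ + √(λ² + 4×165.6750)]/2
Discriminant: 198.81 + 4×165.6750 = 861.5100, √861.5100 = 29.35149
μ ≥ (14.1 + 29.35149)/2 = 21.7257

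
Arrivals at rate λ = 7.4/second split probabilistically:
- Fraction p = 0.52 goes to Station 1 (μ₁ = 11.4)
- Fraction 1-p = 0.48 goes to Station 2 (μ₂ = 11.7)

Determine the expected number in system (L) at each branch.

Effective rates: λ₁ = 7.4×0.52 = 3.848, λ₂ = 7.4×0.48 = 3.552
Station 1: ρ₁ = 3.848/11.4 = 0.33754, L₁ = ρ₁/(1-ρ₁) = 0.33754/(1-0.33754) = 0.5095
Station 2: ρ₂ = 3.552/11.7 = 0.30359, L₂ = ρ₂/(1-ρ₂) = 0.30359/(1-0.30359) = 0.4359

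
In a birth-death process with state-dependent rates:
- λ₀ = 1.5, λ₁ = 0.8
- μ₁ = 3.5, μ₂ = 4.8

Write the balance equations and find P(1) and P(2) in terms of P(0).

Balance equations:
State 0: λ₀P₀ = μ₁P₁ → P₁ = (λ₀/μ₁)P₀ = (1.5/3.5)P₀ = 0.4286P₀
State 1: P₂ = (λ₀λ₁)/(μ₁μ₂)P₀ = (1.5×0.8)/(3.5×4.8)P₀ = 0.07143P₀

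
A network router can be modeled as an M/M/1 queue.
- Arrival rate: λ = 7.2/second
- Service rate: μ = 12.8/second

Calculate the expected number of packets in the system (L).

ρ = λ/μ = 7.2/12.8 = 0.5625
For M/M/1: L = λ/(μ-λ)
L = 7.2/(12.8-7.2) = 7.2/5.60
L = 1.2857 packets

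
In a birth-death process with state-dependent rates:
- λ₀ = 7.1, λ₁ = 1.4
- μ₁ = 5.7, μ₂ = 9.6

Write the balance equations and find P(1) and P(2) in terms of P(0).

Balance equations:
State 0: λ₀P₀ = μ₁P₁ → P₁ = (λ₀/μ₁)P₀ = (7.1/5.7)P₀ = 1.2456P₀
State 1: P₂ = (λ₀λ₁)/(μ₁μ₂)P₀ = (7.1×1.4)/(5.7×9.6)P₀ = 0.1817P₀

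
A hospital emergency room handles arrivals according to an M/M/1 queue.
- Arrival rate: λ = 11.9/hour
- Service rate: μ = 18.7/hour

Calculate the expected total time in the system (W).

First, compute utilization: ρ = λ/μ = 11.9/18.7 = 0.6364
For M/M/1: W = 1/(μ-λ)
W = 1/(18.7-11.9) = 1/6.80
W = 0.1471 hours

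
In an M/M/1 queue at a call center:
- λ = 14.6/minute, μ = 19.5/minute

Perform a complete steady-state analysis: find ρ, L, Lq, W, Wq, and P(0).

Step 1: ρ = λ/μ = 14.6/19.5 = 0.7487
Step 2: L = λ/(μ-λ) = 14.6/4.90 = 2.9796
Step 3: Lq = λ²/(μ(μ-λ)) = 213.16/(19.5×4.90) = 2.2309
Step 4: W = 1/(μ-λ) = 1/4.90 = 0.20408
Step 5: Wq = λ/(μ(μ-λ)) = 14.6/(19.5×4.90) = 0.1528
Step 6: P(0) = 1-ρ = 0.2513
Verify: L = λW = 14.6×0.20408 = 2.9796 ✔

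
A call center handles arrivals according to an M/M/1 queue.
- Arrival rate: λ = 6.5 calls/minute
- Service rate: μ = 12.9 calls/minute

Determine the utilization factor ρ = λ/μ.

Server utilization: ρ = λ/μ
ρ = 6.5/12.9 = 0.5039
The server is busy 50.39% of the time.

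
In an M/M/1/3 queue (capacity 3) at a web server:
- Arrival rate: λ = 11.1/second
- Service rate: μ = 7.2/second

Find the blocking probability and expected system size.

ρ = λ/μ = 11.1/7.2 = 1.5417
P₀ = (1-ρ)/(1-ρ^(K+1)) = (1-1.5417)/(1-1.5417^4) = -0.5417/-4.6494 = 0.1165
P_K = P₀×ρ^K = 0.1165 × 1.5417^3 = 0.1165 × 3.6644 = 0.4269
Blocking probability P_3 = 0.4269 (42.69%)
L = ρ[1 - (K+1)ρ^K + Kρ^(K+1)] / [(1-ρ)(1-ρ^(K+1))]
L = 1.5417 × (1 - 4×3.6644 + 3×5.6494) / ((1 - 1.5417) × (1 - 5.6494)) = 2.0143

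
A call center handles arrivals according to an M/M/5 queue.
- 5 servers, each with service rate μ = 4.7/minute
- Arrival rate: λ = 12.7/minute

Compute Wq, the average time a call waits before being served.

Traffic intensity: ρ = λ/(cμ) = 12.7/(5×4.7) = 0.5404
Since ρ = 0.5404 < 1, system is stable.
Offered load a = λ/μ = cρ = 12.7/4.7 = 2.7021
P₀ = [ Σₙ₌₀^4 aⁿ/n! + a^5/(5!(1-ρ)) ]⁻¹
Σ = a^0/0! + a^1/1! + a^2/2! + a^3/3! + a^4/4! = 1.00000 + 2.70213 + 3.65075 + 3.28826 + 2.22133 = 12.8625
a^5/(5!(1-ρ)) = 144.0553/(120 × 0.45957) = 2.6121
P₀ = 1/(12.8625 + 2.6121) = 0.06462
Lq = P₀·a^5·ρ / (5!(1-ρ)²) = 0.06462 × 144.0553 × 0.5404 / (120 × 0.2112) = 0.1985
Wq = Lq/λ = 0.1985/12.7 = 0.01563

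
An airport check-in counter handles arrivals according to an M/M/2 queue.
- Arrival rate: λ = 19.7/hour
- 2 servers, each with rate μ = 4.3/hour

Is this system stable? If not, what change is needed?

Stability requires ρ = λ/(cμ) < 1
ρ = 19.7/(2 × 4.3) = 19.7/8.60 = 2.2907
Since 2.2907 ≥ 1, the system is UNSTABLE.
Need c > λ/μ = 19.7/4.3 = 4.58.
Minimum servers needed: c = 5.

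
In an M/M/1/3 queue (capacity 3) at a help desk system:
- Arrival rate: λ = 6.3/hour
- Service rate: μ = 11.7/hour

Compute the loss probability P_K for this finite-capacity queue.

ρ = λ/μ = 6.3/11.7 = 0.53846
P₀ = (1-ρ)/(1-ρ^(K+1)) = (1-0.53846)/(1-0.53846^4) = 0.4615/0.9159 = 0.5039
P_K = P₀×ρ^K = 0.50390 × 0.53846^3 = 0.50390 × 0.15612 = 0.07867
Blocking probability = 7.87%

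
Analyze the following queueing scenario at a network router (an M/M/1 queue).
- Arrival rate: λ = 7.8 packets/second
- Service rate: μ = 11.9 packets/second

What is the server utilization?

Server utilization: ρ = λ/μ
ρ = 7.8/11.9 = 0.6555
The server is busy 65.55% of the time.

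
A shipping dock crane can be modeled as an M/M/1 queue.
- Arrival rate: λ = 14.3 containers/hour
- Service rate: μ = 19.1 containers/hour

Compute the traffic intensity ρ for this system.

Server utilization: ρ = λ/μ
ρ = 14.3/19.1 = 0.7487
The server is busy 74.87% of the time.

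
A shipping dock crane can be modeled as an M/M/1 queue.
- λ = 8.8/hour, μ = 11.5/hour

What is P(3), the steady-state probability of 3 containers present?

ρ = λ/μ = 8.8/11.5 = 0.7652
P(n) = (1-ρ)ρⁿ
P(3) = (1-0.7652) × 0.7652^3
P(3) = 0.2348 × 0.4480
P(3) = 0.1052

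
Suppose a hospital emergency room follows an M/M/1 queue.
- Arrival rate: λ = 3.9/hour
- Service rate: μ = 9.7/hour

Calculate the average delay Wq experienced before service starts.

First, compute utilization: ρ = λ/μ = 3.9/9.7 = 0.4021
For M/M/1: Wq = λ/(μ(μ-λ))
Wq = 3.9/(9.7 × (9.7-3.9))
Wq = 3.9/(9.7 × 5.80)
Wq = 0.06932 hours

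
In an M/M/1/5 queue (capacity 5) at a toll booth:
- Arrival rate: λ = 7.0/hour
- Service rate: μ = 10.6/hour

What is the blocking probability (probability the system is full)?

ρ = λ/μ = 7.0/10.6 = 0.66038
P₀ = (1-ρ)/(1-ρ^(K+1)) = (1-0.66038)/(1-0.66038^6) = 0.3396/0.9171 = 0.3703
P_K = P₀×ρ^K = 0.3703 × 0.66038^5 = 0.3703 × 0.1256 = 0.04651
Blocking probability = 4.65%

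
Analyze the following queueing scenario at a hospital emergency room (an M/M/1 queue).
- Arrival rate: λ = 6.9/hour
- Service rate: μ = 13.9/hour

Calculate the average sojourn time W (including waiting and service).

First, compute utilization: ρ = λ/μ = 6.9/13.9 = 0.4964
For M/M/1: W = 1/(μ-λ)
W = 1/(13.9-6.9) = 1/7.00
W = 0.1429 hours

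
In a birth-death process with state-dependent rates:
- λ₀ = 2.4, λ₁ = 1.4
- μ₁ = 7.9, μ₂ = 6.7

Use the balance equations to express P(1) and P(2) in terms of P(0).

Balance equations:
State 0: λ₀P₀ = μ₁P₁ → P₁ = (λ₀/μ₁)P₀ = (2.4/7.9)P₀ = 0.3038P₀
State 1: P₂ = (λ₀λ₁)/(μ₁μ₂)P₀ = (2.4×1.4)/(7.9×6.7)P₀ = 0.06348P₀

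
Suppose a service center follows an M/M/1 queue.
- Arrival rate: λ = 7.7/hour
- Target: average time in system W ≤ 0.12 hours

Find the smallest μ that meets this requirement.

For M/M/1: W = 1/(μ-λ)
Need W ≤ 0.12, so 1/(μ-λ) ≤ 0.12
μ - λ ≥ 1/0.12 = 8.3333
μ ≥ 7.7 + 8.3333 = 16.0333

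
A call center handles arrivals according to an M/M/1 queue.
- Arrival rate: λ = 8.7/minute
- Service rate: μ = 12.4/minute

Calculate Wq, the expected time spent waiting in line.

First, compute utilization: ρ = λ/μ = 8.7/12.4 = 0.7016
For M/M/1: Wq = λ/(μ(μ-λ))
Wq = 8.7/(12.4 × (12.4-8.7))
Wq = 8.7/(12.4 × 3.70)
Wq = 0.1896 minutes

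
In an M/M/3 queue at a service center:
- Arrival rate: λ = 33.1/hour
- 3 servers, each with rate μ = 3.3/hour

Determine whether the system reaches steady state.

Stability requires ρ = λ/(cμ) < 1
ρ = 33.1/(3 × 3.3) = 33.1/9.90 = 3.3434
Since 3.3434 ≥ 1, the system is UNSTABLE.
Need c > λ/μ = 33.1/3.3 = 10.03.
Minimum servers needed: c = 11.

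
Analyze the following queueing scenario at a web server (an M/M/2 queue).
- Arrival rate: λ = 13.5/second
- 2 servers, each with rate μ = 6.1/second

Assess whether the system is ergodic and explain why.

Stability requires ρ = λ/(cμ) < 1
ρ = 13.5/(2 × 6.1) = 13.5/12.20 = 1.1066
Since 1.1066 ≥ 1, the system is UNSTABLE.
Need c > λ/μ = 13.5/6.1 = 2.21.
Minimum servers needed: c = 3.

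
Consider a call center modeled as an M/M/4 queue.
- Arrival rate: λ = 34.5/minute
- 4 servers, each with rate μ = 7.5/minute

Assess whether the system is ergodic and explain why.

Stability requires ρ = λ/(cμ) < 1
ρ = 34.5/(4 × 7.5) = 34.5/30.00 = 1.1500
Since 1.1500 ≥ 1, the system is UNSTABLE.
Need c > λ/μ = 34.5/7.5 = 4.60.
Minimum servers needed: c = 5.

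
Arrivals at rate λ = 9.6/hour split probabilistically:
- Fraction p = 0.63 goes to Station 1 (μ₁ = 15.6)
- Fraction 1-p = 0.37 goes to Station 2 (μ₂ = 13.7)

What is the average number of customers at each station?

Effective rates: λ₁ = 9.6×0.63 = 6.048, λ₂ = 9.6×0.37 = 3.552
Station 1: ρ₁ = 6.048/15.6 = 0.3877, L₁ = ρ₁/(1-ρ₁) = 0.3877/(1-0.3877) = 0.6332
Station 2: ρ₂ = 3.552/13.7 = 0.25927, L₂ = ρ₂/(1-ρ₂) = 0.25927/(1-0.25927) = 0.3500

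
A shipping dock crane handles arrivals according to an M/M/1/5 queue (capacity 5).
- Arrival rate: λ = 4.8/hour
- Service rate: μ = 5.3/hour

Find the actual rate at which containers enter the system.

ρ = λ/μ = 4.8/5.3 = 0.90566
P₀ = (1-ρ)/(1-ρ^(K+1)) = (1-0.90566)/(1-0.90566^6) = 0.09434/0.4482 = 0.2105
P_K = P₀×ρ^K = 0.2105 × 0.90566^5 = 0.2105 × 0.6093 = 0.1283
λ_eff = λ(1-P_K) = 4.8 × (1 - 0.12825) = 4.8 × 0.87175 = 4.1844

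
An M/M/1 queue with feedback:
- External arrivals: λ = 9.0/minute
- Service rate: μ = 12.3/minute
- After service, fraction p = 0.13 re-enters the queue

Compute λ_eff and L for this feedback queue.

Effective arrival rate: λ_eff = λ/(1-p) = 9.0/(1-0.13) = 9.0/0.87 = 10.34483
ρ = λ_eff/μ = 10.34483/12.3 = 0.841043
L = ρ/(1-ρ) = 0.841043/(1-0.841043) = 5.2910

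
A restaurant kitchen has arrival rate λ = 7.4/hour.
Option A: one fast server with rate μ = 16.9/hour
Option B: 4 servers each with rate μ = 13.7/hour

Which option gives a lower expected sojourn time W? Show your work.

Option A: single server μ = 16.9 (M/M/1)
  ρ_A = 7.4/16.9 = 0.4379
  W_A = 1/(μ-λ) = 1/(16.9-7.4) = 1/9.50 = 0.1053

Option B: 4 servers μ = 13.7 (M/M/4)
  ρ_B = λ/(cμ) = 7.4/(4×13.7) = 0.1350
  Offered load a = λ/μ = cρ = 7.4/13.7 = 0.5401
  P₀ = [ Σₙ₌₀^3 aⁿ/n! + a^4/(4!(1-ρ)) ]⁻¹
  Σ = a^0/0! + a^1/1! + a^2/2! + a^3/3! = 1.0000 + 0.5401 + 0.1459 + 0.02627 = 1.7123
  a^4/(4!(1-ρ)) = 0.08512/(24 × 0.8650) = 0.004100
  P₀ = 1/(1.7123 + 0.004100) = 0.5826
  Lq = P₀·a^4·ρ / (4!(1-ρ)²) = 0.58262 × 0.085123 × 0.13504 / (24 × 0.74816) = 0.0003730
  Wq_B = Lq/λ = 0.00037297/7.4 = 0.00005040
  W_B = Wq_B + 1/μ = 0.00005040 + 0.07299 = 0.07304

Since W_B = 0.07304 < W_A = 0.1053, Option B (multiple servers) has the shorter time in system.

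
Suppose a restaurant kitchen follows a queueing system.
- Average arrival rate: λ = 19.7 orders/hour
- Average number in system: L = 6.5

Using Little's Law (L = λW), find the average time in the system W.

Little's Law: L = λW, so W = L/λ
W = 6.5/19.7 = 0.3299 hours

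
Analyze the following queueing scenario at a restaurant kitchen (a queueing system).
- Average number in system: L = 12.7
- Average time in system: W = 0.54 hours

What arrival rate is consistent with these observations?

Little's Law: L = λW, so λ = L/W
λ = 12.7/0.54 = 23.5185 orders/hour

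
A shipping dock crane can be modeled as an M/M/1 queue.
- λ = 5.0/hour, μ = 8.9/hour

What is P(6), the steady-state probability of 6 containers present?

ρ = λ/μ = 5.0/8.9 = 0.5618
P(n) = (1-ρ)ρⁿ
P(6) = (1-0.5618) × 0.5618^6
P(6) = 0.4382 × 0.03144
P(6) = 0.01378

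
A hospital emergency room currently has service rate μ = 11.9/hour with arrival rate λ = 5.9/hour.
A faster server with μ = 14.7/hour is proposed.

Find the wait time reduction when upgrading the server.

System 1: ρ₁ = 5.9/11.9 = 0.4958, W₁ = 1/(11.9-5.9) = 0.16667
System 2: ρ₂ = 5.9/14.7 = 0.4014, W₂ = 1/(14.7-5.9) = 0.11364
Improvement: (W₁-W₂)/W₁ = (0.16667-0.11364)/0.16667 = 31.82%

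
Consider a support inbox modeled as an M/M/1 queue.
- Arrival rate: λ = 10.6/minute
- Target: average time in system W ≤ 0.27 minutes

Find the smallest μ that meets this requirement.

For M/M/1: W = 1/(μ-λ)
Need W ≤ 0.27, so 1/(μ-λ) ≤ 0.27
μ - λ ≥ 1/0.27 = 3.7037
μ ≥ 10.6 + 3.7037 = 14.3037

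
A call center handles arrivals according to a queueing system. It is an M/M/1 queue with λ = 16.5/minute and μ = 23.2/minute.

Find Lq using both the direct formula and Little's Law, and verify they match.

Method 1 (direct): Lq = λ²/(μ(μ-λ)) = 272.25/(23.2 × 6.70) = 1.7515

Method 2 (Little's Law):
W = 1/(μ-λ) = 1/6.70 = 0.14925
Wq = W - 1/μ = 0.14925 - 0.043103 = 0.10615
Lq = λWq = 16.5 × 0.10615 = 1.7515 ✔ (matches Method 1)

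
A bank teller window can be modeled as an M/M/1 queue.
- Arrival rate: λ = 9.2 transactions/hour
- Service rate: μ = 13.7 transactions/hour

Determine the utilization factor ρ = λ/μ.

Server utilization: ρ = λ/μ
ρ = 9.2/13.7 = 0.6715
The server is busy 67.15% of the time.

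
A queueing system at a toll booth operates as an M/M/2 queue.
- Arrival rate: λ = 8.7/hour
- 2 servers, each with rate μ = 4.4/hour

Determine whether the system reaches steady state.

Stability requires ρ = λ/(cμ) < 1
ρ = 8.7/(2 × 4.4) = 8.7/8.80 = 0.9886
Since 0.9886 < 1, the system is STABLE.
The servers are busy 98.86% of the time.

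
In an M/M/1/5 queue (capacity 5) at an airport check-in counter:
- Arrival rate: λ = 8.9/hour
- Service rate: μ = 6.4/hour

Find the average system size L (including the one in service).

ρ = λ/μ = 8.9/6.4 = 1.39062
P₀ = (1-ρ)/(1-ρ^(K+1)) = (1-1.39062)/(1-1.39062^6) = -0.3906/-6.2319 = 0.06268
P_K = P₀×ρ^K = 0.06268 × 1.39062^5 = 0.06268 × 5.2005 = 0.3260
L = ρ[1 - (K+1)ρ^K + Kρ^(K+1)] / [(1-ρ)(1-ρ^(K+1))]
L = 1.39062 × (1 - 6×5.200467 + 5×7.231874) / ((1 - 1.39062) × (1 - 7.231874)) = 3.4028 passengers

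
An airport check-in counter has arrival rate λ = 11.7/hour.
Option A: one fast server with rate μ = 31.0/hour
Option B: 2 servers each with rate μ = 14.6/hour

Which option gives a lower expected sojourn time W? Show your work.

Option A: single server μ = 31.0 (M/M/1)
  ρ_A = 11.7/31.0 = 0.3774
  W_A = 1/(μ-λ) = 1/(31.0-11.7) = 1/19.30 = 0.05181

Option B: 2 servers μ = 14.6 (M/M/2)
  ρ_B = λ/(cμ) = 11.7/(2×14.6) = 0.4007
  Offered load a = λ/μ = cρ = 11.7/14.6 = 0.8014
  P₀ = [ Σₙ₌₀^1 aⁿ/n! + a^2/(2!(1-ρ)) ]⁻¹
  Σ = a^0/0! + a^1/1! = 1.0000 + 0.8014 = 1.8014
  a^2/(2!(1-ρ)) = 0.6422/(2 × 0.5993) = 0.5358
  P₀ = 1/(1.8014 + 0.5358) = 0.4279
  Lq = P₀·a^2·ρ / (2!(1-ρ)²) = 0.4279 × 0.6422 × 0.4007 / (2 × 0.3592) = 0.1533
  Wq_B = Lq/λ = 0.1533/11.7 = 0.01310
  W_B = Wq_B + 1/μ = 0.01310 + 0.06849 = 0.08159

Since W_A = 0.05181 < W_B = 0.08159, Option A (single fast server) has the shorter time in system.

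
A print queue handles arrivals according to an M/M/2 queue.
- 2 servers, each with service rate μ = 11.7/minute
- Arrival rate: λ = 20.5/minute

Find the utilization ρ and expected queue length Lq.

Traffic intensity: ρ = λ/(cμ) = 20.5/(2×11.7) = 0.8761
Since ρ = 0.8761 < 1, system is stable.
Offered load a = λ/μ = cρ = 20.5/11.7 = 1.7521
P₀ = [ Σₙ₌₀^1 aⁿ/n! + a^2/(2!(1-ρ)) ]⁻¹
Σ = a^0/0! + a^1/1! = 1.0000 + 1.7521 = 2.7521
a^2/(2!(1-ρ)) = 3.069983/(2 × 0.1239316) = 12.3858
P₀ = 1/(2.7521 + 12.3858) = 0.06606
Lq = P₀·a^2·ρ / (2!(1-ρ)²) = 0.066059 × 3.0700 × 0.87607 / (2 × 0.015359) = 5.7838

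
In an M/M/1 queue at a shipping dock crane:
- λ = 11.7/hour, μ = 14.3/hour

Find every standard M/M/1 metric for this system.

Step 1: ρ = λ/μ = 11.7/14.3 = 0.8182
Step 2: L = λ/(μ-λ) = 11.7/2.60 = 4.5000
Step 3: Lq = λ²/(μ(μ-λ)) = 136.89/(14.3×2.60) = 3.6818
Step 4: W = 1/(μ-λ) = 1/2.60 = 0.384615
Step 5: Wq = λ/(μ(μ-λ)) = 11.7/(14.3×2.60) = 0.3147
Step 6: P(0) = 1-ρ = 0.1818
Verify: L = λW = 11.7×0.384615 = 4.5000 ✔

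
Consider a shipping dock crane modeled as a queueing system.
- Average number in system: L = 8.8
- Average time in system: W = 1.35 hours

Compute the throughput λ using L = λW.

Little's Law: L = λW, so λ = L/W
λ = 8.8/1.35 = 6.5185 containers/hour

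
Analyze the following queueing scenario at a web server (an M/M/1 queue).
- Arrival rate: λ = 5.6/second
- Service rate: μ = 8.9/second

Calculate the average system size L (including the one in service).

ρ = λ/μ = 5.6/8.9 = 0.6292
For M/M/1: L = λ/(μ-λ)
L = 5.6/(8.9-5.6) = 5.6/3.30
L = 1.6970 requests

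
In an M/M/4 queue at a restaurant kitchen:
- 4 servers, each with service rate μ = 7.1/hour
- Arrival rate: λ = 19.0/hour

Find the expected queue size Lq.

Traffic intensity: ρ = λ/(cμ) = 19.0/(4×7.1) = 0.6690
Since ρ = 0.6690 < 1, system is stable.
Offered load a = λ/μ = cρ = 19.0/7.1 = 2.6761
P₀ = [ Σₙ₌₀^3 aⁿ/n! + a^4/(4!(1-ρ)) ]⁻¹
Σ = a^0/0! + a^1/1! + a^2/2! + a^3/3! = 1.0000 + 2.6761 + 3.5806 + 3.1940 = 10.4507
a^4/(4!(1-ρ)) = 51.2839/(24 × 0.330986) = 6.4560
P₀ = 1/(10.4507 + 6.4560) = 0.05915
Lq = P₀·a^4·ρ / (4!(1-ρ)²) = 0.059148 × 51.2839 × 0.66901 / (24 × 0.10955) = 0.7718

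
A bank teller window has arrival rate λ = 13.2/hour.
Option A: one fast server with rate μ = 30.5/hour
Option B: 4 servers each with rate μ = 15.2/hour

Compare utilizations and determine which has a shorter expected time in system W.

Option A: single server μ = 30.5 (M/M/1)
  ρ_A = 13.2/30.5 = 0.4328
  W_A = 1/(μ-λ) = 1/(30.5-13.2) = 1/17.30 = 0.05780

Option B: 4 servers μ = 15.2 (M/M/4)
  ρ_B = λ/(cμ) = 13.2/(4×15.2) = 0.2171
  Offered load a = λ/μ = cρ = 13.2/15.2 = 0.8684
  P₀ = [ Σₙ₌₀^3 aⁿ/n! + a^4/(4!(1-ρ)) ]⁻¹
  Σ = a^0/0! + a^1/1! + a^2/2! + a^3/3! = 1.0000 + 0.8684 + 0.3771 + 0.1092 = 2.3547
  a^4/(4!(1-ρ)) = 0.5687/(24 × 0.7829) = 0.03027
  P₀ = 1/(2.3547 + 0.03027) = 0.4193
  Lq = P₀·a^4·ρ / (4!(1-ρ)²) = 0.41930 × 0.56875 × 0.21711 / (24 × 0.61292) = 0.003520
  Wq_B = Lq/λ = 0.0035197/13.2 = 0.0002666
  W_B = Wq_B + 1/μ = 0.0002666 + 0.06579 = 0.06606

Since W_A = 0.05780 < W_B = 0.06606, Option A (single fast server) has the shorter time in system.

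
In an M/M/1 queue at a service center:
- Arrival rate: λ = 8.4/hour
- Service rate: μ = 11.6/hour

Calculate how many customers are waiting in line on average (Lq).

ρ = λ/μ = 8.4/11.6 = 0.7241
For M/M/1: Lq = λ²/(μ(μ-λ))
Lq = 70.56/(11.6 × 3.20)
Lq = 1.9009 customers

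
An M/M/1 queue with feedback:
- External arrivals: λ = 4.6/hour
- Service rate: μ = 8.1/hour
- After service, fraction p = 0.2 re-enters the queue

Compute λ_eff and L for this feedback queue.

Effective arrival rate: λ_eff = λ/(1-p) = 4.6/(1-0.2) = 4.6/0.80 = 5.7500
ρ = λ_eff/μ = 5.7500/8.1 = 0.70988
L = ρ/(1-ρ) = 0.70988/(1-0.70988) = 2.4468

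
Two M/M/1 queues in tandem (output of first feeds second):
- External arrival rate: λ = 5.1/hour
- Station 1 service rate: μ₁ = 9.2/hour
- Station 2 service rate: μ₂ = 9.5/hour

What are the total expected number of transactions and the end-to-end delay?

By Jackson's theorem, each station behaves as independent M/M/1.
Station 1: ρ₁ = 5.1/9.2 = 0.5543, L₁ = ρ₁/(1-ρ₁) = λ/(μ₁-λ) = 5.1/4.10 = 1.2439
Station 2: ρ₂ = 5.1/9.5 = 0.5368, L₂ = ρ₂/(1-ρ₂) = λ/(μ₂-λ) = 5.1/4.40 = 1.1591
Total: L = L₁ + L₂ = 1.2439 + 1.1591 = 2.4030
W = L/λ = 2.4030/5.1 = 0.4712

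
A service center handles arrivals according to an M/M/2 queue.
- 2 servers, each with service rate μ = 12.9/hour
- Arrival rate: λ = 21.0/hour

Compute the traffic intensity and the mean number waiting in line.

Traffic intensity: ρ = λ/(cμ) = 21.0/(2×12.9) = 0.8140
Since ρ = 0.8140 < 1, system is stable.
Offered load a = λ/μ = cρ = 21.0/12.9 = 1.6279
P₀ = [ Σₙ₌₀^1 aⁿ/n! + a^2/(2!(1-ρ)) ]⁻¹
Σ = a^0/0! + a^1/1! = 1.0000 + 1.6279 = 2.6279
a^2/(2!(1-ρ)) = 2.65008/(2 × 0.186047) = 7.1221
P₀ = 1/(2.6279 + 7.1221) = 0.1026
Lq = P₀·a^2·ρ / (2!(1-ρ)²) = 0.102564 × 2.65008 × 0.813953 / (2 × 0.0346133) = 3.1958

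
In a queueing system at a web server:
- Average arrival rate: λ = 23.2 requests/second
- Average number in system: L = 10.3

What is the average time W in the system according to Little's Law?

Little's Law: L = λW, so W = L/λ
W = 10.3/23.2 = 0.4440 seconds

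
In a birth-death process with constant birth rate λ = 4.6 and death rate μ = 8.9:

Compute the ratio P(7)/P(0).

For constant rates: P(n)/P(0) = (λ/μ)^n
P(7)/P(0) = (4.6/8.9)^7 = 0.51685^7 = 0.009853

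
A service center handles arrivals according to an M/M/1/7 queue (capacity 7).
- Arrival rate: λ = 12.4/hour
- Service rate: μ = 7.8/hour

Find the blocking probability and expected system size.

ρ = λ/μ = 12.4/7.8 = 1.58974
P₀ = (1-ρ)/(1-ρ^(K+1)) = (1-1.58974)/(1-1.58974^8) = -0.5897/-39.7952 = 0.01482
P_K = P₀×ρ^K = 0.01482 × 1.58974^7 = 0.01482 × 25.6615 = 0.3803
Blocking probability P_7 = 0.3803 (38.03%)
L = ρ[1 - (K+1)ρ^K + Kρ^(K+1)] / [(1-ρ)(1-ρ^(K+1))]
L = 1.58974 × (1 - 8×25.6615 + 7×40.7952) / ((1 - 1.58974) × (1 - 40.7952)) = 5.5054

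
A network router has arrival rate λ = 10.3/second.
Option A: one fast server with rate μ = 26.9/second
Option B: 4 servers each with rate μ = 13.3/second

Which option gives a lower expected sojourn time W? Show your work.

Option A: single server μ = 26.9 (M/M/1)
  ρ_A = 10.3/26.9 = 0.3829
  W_A = 1/(μ-λ) = 1/(26.9-10.3) = 1/16.60 = 0.06024

Option B: 4 servers μ = 13.3 (M/M/4)
  ρ_B = λ/(cμ) = 10.3/(4×13.3) = 0.1936
  Offered load a = λ/μ = cρ = 10.3/13.3 = 0.7744
  P₀ = [ Σₙ₌₀^3 aⁿ/n! + a^4/(4!(1-ρ)) ]⁻¹
  Σ = a^0/0! + a^1/1! + a^2/2! + a^3/3! = 1.0000 + 0.7744 + 0.2999 + 0.07741 = 2.1517
  a^4/(4!(1-ρ)) = 0.3597/(24 × 0.8064) = 0.01859
  P₀ = 1/(2.1517 + 0.01859) = 0.4608
  Lq = P₀·a^4·ρ / (4!(1-ρ)²) = 0.4608 × 0.3597 × 0.1936 / (24 × 0.6503) = 0.002056
  Wq_B = Lq/λ = 0.002056/10.3 = 0.0001996
  W_B = Wq_B + 1/μ = 0.0001996 + 0.07519 = 0.07539

Since W_A = 0.06024 < W_B = 0.07539, Option A (single fast server) has the shorter time in system.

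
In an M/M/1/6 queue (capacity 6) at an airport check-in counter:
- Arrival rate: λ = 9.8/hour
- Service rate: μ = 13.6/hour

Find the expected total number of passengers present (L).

ρ = λ/μ = 9.8/13.6 = 0.720588
P₀ = (1-ρ)/(1-ρ^(K+1)) = (1-0.720588)/(1-0.720588^7) = 0.2794/0.8991 = 0.3108
P_K = P₀×ρ^K = 0.3108 × 0.720588^6 = 0.3108 × 0.1400 = 0.04351
L = ρ[1 - (K+1)ρ^K + Kρ^(K+1)] / [(1-ρ)(1-ρ^(K+1))]
L = 0.720588 × (1 - 7×0.14000 + 6×0.10088) / ((1 - 0.720588) × (1 - 0.10088)) = 1.7935 passengers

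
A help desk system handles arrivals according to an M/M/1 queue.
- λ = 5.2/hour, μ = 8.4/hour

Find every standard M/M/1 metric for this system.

Step 1: ρ = λ/μ = 5.2/8.4 = 0.6190
Step 2: L = λ/(μ-λ) = 5.2/3.20 = 1.6250
Step 3: Lq = λ²/(μ(μ-λ)) = 27.04/(8.4×3.20) = 1.0060
Step 4: W = 1/(μ-λ) = 1/3.20 = 0.3125
Step 5: Wq = λ/(μ(μ-λ)) = 5.2/(8.4×3.20) = 0.1935
Step 6: P(0) = 1-ρ = 0.3810
Verify: L = λW = 5.2×0.3125 = 1.6250 ✔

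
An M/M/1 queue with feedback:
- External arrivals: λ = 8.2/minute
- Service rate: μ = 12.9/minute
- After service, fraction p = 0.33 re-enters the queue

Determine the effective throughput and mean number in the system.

Effective arrival rate: λ_eff = λ/(1-p) = 8.2/(1-0.33) = 8.2/0.67 = 12.238806
ρ = λ_eff/μ = 12.238806/12.9 = 0.94874465
L = ρ/(1-ρ) = 0.94874465/(1-0.94874465) = 18.5102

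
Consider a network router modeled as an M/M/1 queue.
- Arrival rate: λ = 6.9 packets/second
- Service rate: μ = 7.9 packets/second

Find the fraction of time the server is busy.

Server utilization: ρ = λ/μ
ρ = 6.9/7.9 = 0.8734
The server is busy 87.34% of the time.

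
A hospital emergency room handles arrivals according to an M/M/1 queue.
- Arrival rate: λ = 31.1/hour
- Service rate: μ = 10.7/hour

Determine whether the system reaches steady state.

Stability requires ρ = λ/(cμ) < 1
ρ = 31.1/(1 × 10.7) = 31.1/10.70 = 2.9065
Since 2.9065 ≥ 1, the system is UNSTABLE.
Queue grows without bound. Need μ > λ = 31.1.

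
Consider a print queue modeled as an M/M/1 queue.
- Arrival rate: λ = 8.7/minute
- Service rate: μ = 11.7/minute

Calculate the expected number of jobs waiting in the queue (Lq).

ρ = λ/μ = 8.7/11.7 = 0.7436
For M/M/1: Lq = λ²/(μ(μ-λ))
Lq = 75.69/(11.7 × 3.00)
Lq = 2.1564 jobs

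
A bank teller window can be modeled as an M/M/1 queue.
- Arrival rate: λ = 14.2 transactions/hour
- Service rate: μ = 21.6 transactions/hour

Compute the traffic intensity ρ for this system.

Server utilization: ρ = λ/μ
ρ = 14.2/21.6 = 0.6574
The server is busy 65.74% of the time.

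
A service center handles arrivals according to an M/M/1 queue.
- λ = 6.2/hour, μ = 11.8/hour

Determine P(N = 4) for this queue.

ρ = λ/μ = 6.2/11.8 = 0.52542
P(n) = (1-ρ)ρⁿ
P(4) = (1-0.52542) × 0.52542^4
P(4) = 0.4746 × 0.07621
P(4) = 0.03617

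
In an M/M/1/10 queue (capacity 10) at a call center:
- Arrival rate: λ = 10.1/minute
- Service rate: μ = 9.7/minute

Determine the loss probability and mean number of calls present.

ρ = λ/μ = 10.1/9.7 = 1.04124
P₀ = (1-ρ)/(1-ρ^(K+1)) = (1-1.04124)/(1-1.04124^11) = -0.04124/-0.5598 = 0.07367
P_K = P₀×ρ^K = 0.07367 × 1.04124^10 = 0.07367 × 1.4980 = 0.1104
Blocking probability P_10 = 0.1104 (11.04%)
L = ρ[1 - (K+1)ρ^K + Kρ^(K+1)] / [(1-ρ)(1-ρ^(K+1))]
L = 1.04124 × (1 - 11×1.497988 + 10×1.559765) / ((1 - 1.04124) × (1 - 1.559765)) = 5.4028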